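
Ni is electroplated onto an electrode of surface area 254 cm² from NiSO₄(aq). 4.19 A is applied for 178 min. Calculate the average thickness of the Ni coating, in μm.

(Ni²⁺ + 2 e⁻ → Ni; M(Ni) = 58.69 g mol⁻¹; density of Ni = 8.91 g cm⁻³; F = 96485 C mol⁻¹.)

60.1 μm

Q = I·t = 4.190 × 10680 = 44750 C; n(e⁻) = 0.4638 mol.
n(Ni) = n(e⁻)/2 = 0.2319 mol, so m = 0.2319 × 58.69 = 13.61 g.
Volume = m/ρ = 13.61 / 8.91 = 1.528 cm³.
Thickness = V/A = 1.528 / 254 = 0.00601 cm = 60.1 μm.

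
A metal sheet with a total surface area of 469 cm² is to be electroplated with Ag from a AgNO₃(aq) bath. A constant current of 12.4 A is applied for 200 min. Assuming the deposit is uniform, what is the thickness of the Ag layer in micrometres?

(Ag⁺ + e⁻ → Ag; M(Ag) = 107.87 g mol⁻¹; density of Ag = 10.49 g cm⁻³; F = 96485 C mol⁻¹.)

Q = I·t = 12.40 × 12000 = 148800 C; n(e⁻) = 1.542 mol.
n(Ag) = n(e⁻)/1 = 1.542 mol, so m = 1.542 × 107.87 = 166.4 g.
Volume = m/ρ = 166.4 / 10.49 = 15.86 cm³.
Thickness = V/A = 15.86 / 469 = 0.0338 cm = 338 μm.

338 μm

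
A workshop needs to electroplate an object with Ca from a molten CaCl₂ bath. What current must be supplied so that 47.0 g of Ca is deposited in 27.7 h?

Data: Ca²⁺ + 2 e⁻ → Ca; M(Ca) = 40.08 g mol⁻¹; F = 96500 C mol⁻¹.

n(Ca) = 47.0 / 40.08 = 1.173 mol.
n(e⁻) = 2 × 1.173 = 2.345 mol.
Q = n(e⁻)·F = 2.345 × 96500 = 226300 C.
I = Q/t = 226300 / 99720 s = 2.27 A.

2.27 A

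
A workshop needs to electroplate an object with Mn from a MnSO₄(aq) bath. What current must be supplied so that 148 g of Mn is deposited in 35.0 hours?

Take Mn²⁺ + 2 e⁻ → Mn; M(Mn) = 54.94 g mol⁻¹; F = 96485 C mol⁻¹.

n(Mn) = 148 / 54.94 = 2.694 mol.
n(e⁻) = 2 × 2.694 = 5.388 mol.
Q = n(e⁻)·F = 5.388 × 96485 = 519800 C.
I = Q/t = 519800 / 126000 s = 4.13 A.

4.13 A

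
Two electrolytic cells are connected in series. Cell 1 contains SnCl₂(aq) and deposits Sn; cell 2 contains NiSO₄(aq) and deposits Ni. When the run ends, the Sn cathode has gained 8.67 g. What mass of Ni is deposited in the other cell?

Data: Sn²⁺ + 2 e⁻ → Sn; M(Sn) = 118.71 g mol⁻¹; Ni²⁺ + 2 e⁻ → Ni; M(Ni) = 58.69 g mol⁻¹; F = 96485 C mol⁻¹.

4.29 g

n(Sn) = 8.67 / 118.71 = 0.07304 mol.
Since Sn²⁺ + 2 e⁻ → Sn, n(e⁻) passed = 2 × 0.07304 = 0.1461 mol.
Cells in series carry the same charge, so the same 0.1461 mol of electrons passes through cell 2.
Ni²⁺ + 2 e⁻ → Ni, so n(Ni) = 0.1461 / 2 = 0.07304 mol.
m(Ni) = 0.07304 × 58.69 = 4.29 g.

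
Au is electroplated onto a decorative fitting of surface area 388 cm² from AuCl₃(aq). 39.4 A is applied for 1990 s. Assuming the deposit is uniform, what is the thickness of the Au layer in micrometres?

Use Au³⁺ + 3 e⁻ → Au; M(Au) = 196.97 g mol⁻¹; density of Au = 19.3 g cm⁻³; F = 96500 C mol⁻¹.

71.2 μm

Q = I·t = 39.40 × 1990.0 = 78410 C; n(e⁻) = 0.8125 mol.
n(Au) = n(e⁻)/3 = 0.2708 mol, so m = 0.2708 × 196.97 = 53.35 g.
Volume = m/ρ = 53.35 / 19.3 = 2.764 cm³.
Thickness = V/A = 2.764 / 388 = 0.00712 cm = 71.2 μm.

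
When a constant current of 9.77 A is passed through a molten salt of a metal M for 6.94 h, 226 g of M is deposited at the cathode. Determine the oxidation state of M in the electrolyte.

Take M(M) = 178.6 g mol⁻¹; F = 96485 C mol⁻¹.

Q = I·t = 9.770 A × 24984 s = 244100 C, so n(e⁻) = 244100/96485 = 2.530 mol.
n(M) deposited = 226 / 178.6 = 1.265 mol.
Electrons per atom = n(e⁻)/n(M) = 2.530 / 1.265 = 2.00 ≈ 2, so the ion is M²⁺.

+2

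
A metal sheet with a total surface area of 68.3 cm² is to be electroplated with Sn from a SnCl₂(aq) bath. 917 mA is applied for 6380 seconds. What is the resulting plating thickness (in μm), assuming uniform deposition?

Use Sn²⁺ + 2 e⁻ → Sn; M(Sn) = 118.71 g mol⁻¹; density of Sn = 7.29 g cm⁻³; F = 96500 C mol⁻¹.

Q = I·t = 0.9170 × 6380.0 = 5850 C; n(e⁻) = 0.06063 mol.
n(Sn) = n(e⁻)/2 = 0.03031 mol, so m = 0.03031 × 118.71 = 3.598 g.
Volume = m/ρ = 3.598 / 7.29 = 0.4936 cm³.
Thickness = V/A = 0.4936 / 68.3 = 0.00723 cm = 72.3 μm.

72.3 μm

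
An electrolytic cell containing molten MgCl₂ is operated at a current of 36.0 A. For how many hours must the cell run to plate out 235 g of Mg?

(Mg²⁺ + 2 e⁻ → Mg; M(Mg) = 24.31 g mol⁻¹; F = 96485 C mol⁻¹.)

14.4 h

n(Mg) = m/M = 235 / 24.31 = 9.667 mol.
Each Mg atom requires 2 electrons, so n(e⁻) = 2 × 9.667 = 19.33 mol.
Q = n(e⁻)·F = 19.33 × 96485 = 1865000 C.
t = Q/I = 1865000 / 36.00 A = 51820 s = 14.4 h.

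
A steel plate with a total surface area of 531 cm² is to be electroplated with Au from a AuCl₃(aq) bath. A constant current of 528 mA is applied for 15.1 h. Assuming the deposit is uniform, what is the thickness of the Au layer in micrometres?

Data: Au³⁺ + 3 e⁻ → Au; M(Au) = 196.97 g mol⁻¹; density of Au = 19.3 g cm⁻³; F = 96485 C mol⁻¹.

Q = I·t = 0.5280 × 54360 = 28700 C; n(e⁻) = 0.2975 mol.
n(Au) = n(e⁻)/3 = 0.09916 mol, so m = 0.09916 × 196.97 = 19.53 g.
Volume = m/ρ = 19.53 / 19.3 = 1.012 cm³.
Thickness = V/A = 1.012 / 531 = 0.00191 cm = 19.1 μm.

19.1 μm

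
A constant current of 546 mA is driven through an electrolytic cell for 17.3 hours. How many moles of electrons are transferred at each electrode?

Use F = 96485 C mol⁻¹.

Q = I·t = 0.5460 A × 62280 s = 34000 C.
n(e⁻) = Q/F = 34000 / 96485 = 0.352 mol.

0.352 mol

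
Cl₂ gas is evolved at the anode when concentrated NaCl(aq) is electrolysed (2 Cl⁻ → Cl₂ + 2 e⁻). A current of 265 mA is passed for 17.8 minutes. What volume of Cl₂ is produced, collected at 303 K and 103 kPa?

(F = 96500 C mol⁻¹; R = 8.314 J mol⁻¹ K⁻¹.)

0.0359 L

Q = I·t = 0.2650 A × 1068.0 s = 283.0 C.
n(e⁻) = Q/F = 283.0 / 96500 = 0.002933 mol.
2 electrons are transferred per Cl₂ molecule, so n(Cl₂) = 0.002933 / 2 = 0.001466 mol.
V = nRT/P = (0.001466 × 8.314 × 303) / (103 × 10³ Pa) = 3.59 × 10⁻⁵ m³ = 0.0359 L.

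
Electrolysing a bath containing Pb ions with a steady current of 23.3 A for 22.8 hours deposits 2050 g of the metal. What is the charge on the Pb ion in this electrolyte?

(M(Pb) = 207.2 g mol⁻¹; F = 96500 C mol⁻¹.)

+2

Q = I·t = 23.30 A × 82080 s = 1912000 C, so n(e⁻) = 1912000/96500 = 19.82 mol.
n(Pb) deposited = 2050 / 207.2 = 9.894 mol.
Electrons per atom = n(e⁻)/n(Pb) = 19.82 / 9.894 = 2.00 ≈ 2, so the ion is Pb²⁺.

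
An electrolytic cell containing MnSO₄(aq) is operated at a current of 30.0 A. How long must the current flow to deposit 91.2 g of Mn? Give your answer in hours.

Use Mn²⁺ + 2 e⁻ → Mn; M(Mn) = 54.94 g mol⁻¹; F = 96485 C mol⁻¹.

n(Mn) = m/M = 91.2 / 54.94 = 1.660 mol.
Each Mn atom requires 2 electrons, so n(e⁻) = 2 × 1.660 = 3.320 mol.
Q = n(e⁻)·F = 3.320 × 96485 = 320300 C.
t = Q/I = 320300 / 30.00 A = 10680 s = 2.97 h.

2.97 h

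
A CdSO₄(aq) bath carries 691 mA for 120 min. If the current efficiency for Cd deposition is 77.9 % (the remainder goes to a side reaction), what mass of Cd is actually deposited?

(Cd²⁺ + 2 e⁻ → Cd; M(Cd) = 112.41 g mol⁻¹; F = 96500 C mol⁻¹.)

Q = I·t = 0.6910 × 7200.0 = 4975 C.
n(e⁻) = 4975/96500 = 0.05156 mol; theoretically n(Cd) = 0.05156/2 = 0.02578 mol, m_theo = 2.898 g.
At 77.9 % efficiency, m_actual = 0.779 × 2.898 = 2.26 g.

2.26 g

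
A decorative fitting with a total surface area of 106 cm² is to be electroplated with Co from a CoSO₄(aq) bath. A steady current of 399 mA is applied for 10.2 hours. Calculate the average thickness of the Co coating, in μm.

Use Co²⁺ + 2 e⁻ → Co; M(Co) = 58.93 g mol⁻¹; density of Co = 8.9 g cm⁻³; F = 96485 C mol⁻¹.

47.4 μm

Q = I·t = 0.3990 × 36720 = 14650 C; n(e⁻) = 0.1519 mol.
n(Co) = n(e⁻)/2 = 0.07593 mol, so m = 0.07593 × 58.93 = 4.474 g.
Volume = m/ρ = 4.474 / 8.9 = 0.5027 cm³.
Thickness = V/A = 0.5027 / 106 = 0.00474 cm = 47.4 μm.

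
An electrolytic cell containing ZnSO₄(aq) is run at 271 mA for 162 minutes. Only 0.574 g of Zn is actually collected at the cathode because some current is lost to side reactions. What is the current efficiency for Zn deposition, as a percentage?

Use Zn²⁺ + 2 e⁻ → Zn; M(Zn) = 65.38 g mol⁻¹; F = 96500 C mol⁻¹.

64.3 %

Q = I·t = 0.2710 × 9720.0 = 2634 C; n(e⁻) = 2634/96500 = 0.02730 mol.
Theoretical n(Zn) = n(e⁻)/2 = 0.01365 mol, i.e. m_theo = 0.01365 × 65.38 = 0.8923 g.
Efficiency = m_actual / m_theo = 0.574 / 0.8923 = 64.3 %.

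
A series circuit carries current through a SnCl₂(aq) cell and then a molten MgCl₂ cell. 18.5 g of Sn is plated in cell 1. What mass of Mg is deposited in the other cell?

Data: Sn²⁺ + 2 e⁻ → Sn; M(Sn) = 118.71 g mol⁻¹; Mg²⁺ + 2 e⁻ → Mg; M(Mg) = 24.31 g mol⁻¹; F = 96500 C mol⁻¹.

3.79 g

n(Sn) = 18.5 / 118.71 = 0.1558 mol.
Since Sn²⁺ + 2 e⁻ → Sn, n(e⁻) passed = 2 × 0.1558 = 0.3117 mol.
Cells in series carry the same charge, so the same 0.3117 mol of electrons passes through cell 2.
Mg²⁺ + 2 e⁻ → Mg, so n(Mg) = 0.3117 / 2 = 0.1558 mol.
m(Mg) = 0.1558 × 24.31 = 3.79 g.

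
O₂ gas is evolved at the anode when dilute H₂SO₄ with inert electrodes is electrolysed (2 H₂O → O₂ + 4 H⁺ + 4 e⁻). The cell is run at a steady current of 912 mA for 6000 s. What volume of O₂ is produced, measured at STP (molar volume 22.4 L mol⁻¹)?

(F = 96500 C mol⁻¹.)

Q = I·t = 0.9120 A × 6000.0 s = 5472 C.
n(e⁻) = Q/F = 5472 / 96500 = 0.05670 mol.
4 electrons are transferred per O₂ molecule, so n(O₂) = 0.05670 / 4 = 0.01418 mol.
V = n × V_m = 0.01418 × 22.4 = 0.318 L.

0.318 L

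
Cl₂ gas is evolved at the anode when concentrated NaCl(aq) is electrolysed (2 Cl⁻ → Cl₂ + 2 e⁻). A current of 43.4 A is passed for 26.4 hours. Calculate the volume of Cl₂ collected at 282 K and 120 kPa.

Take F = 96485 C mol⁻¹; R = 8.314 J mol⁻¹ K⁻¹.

Q = I·t = 43.40 A × 95040 s = 4125000 C.
n(e⁻) = Q/F = 4125000 / 96485 = 42.75 mol.
2 electrons are transferred per Cl₂ molecule, so n(Cl₂) = 42.75 / 2 = 21.38 mol.
V = nRT/P = (21.38 × 8.314 × 282) / (120 × 10³ Pa) = 0.418 m³ = 418 L.

418 L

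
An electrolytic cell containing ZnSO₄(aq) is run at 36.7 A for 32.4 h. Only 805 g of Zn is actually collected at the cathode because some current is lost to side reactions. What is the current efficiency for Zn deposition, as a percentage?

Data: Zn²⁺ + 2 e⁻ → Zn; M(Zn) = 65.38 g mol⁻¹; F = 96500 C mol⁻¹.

Q = I·t = 36.70 × 116640 = 4281000 C; n(e⁻) = 4281000/96500 = 44.36 mol.
Theoretical n(Zn) = n(e⁻)/2 = 22.18 mol, i.e. m_theo = 22.18 × 65.38 = 1450 g.
Efficiency = m_actual / m_theo = 805 / 1450 = 55.5 %.

55.5 %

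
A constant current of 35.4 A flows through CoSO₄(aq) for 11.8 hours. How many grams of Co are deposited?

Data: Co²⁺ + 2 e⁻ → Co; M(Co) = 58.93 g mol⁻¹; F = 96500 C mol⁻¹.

Q = I·t = 35.40 A × 42480 s = 1504000 C.
n(e⁻) = Q/F = 1504000 / 96500 = 15.58 mol.
Co²⁺ + 2 e⁻ → Co, so n(Co) = n(e⁻)/2 = 7.792 mol.
m = n·M = 7.792 × 58.93 = 459 g.

459 g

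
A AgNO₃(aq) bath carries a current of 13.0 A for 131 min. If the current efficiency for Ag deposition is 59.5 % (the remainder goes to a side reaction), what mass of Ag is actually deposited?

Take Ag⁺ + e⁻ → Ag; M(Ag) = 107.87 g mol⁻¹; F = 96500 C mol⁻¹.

68.0 g

Q = I·t = 13.00 × 7860.0 = 102200 C.
n(e⁻) = 102200/96500 = 1.059 mol; theoretically n(Ag) = 1.059/1 = 1.059 mol, m_theo = 114.2 g.
At 59.5 % efficiency, m_actual = 0.595 × 114.2 = 68.0 g.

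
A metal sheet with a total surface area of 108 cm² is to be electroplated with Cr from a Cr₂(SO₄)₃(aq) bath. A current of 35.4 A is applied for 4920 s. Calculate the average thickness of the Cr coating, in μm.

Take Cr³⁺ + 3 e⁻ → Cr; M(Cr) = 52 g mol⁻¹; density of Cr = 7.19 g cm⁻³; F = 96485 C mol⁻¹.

Q = I·t = 35.40 × 4920.0 = 174200 C; n(e⁻) = 1.805 mol.
n(Cr) = n(e⁻)/3 = 0.6017 mol, so m = 0.6017 × 52 = 31.29 g.
Volume = m/ρ = 31.29 / 7.19 = 4.352 cm³.
Thickness = V/A = 4.352 / 108 = 0.0403 cm = 403 μm.

403 μm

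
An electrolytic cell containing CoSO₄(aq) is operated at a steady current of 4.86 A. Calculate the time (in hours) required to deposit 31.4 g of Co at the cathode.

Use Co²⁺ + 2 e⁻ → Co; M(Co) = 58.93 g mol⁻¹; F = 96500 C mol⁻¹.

5.88 h

n(Co) = m/M = 31.4 / 58.93 = 0.5328 mol.
Each Co atom requires 2 electrons, so n(e⁻) = 2 × 0.5328 = 1.066 mol.
Q = n(e⁻)·F = 1.066 × 96500 = 102800 C.
t = Q/I = 102800 / 4.860 A = 21160 s = 5.88 h.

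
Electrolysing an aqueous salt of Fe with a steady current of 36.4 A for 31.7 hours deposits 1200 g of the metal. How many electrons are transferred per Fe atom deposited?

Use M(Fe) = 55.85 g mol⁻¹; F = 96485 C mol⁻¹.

Q = I·t = 36.40 A × 114120 s = 4154000 C, so n(e⁻) = 4154000/96485 = 43.05 mol.
n(Fe) deposited = 1200 / 55.85 = 21.49 mol.
Electrons per atom = n(e⁻)/n(Fe) = 43.05 / 21.49 = 2.00 ≈ 2, so the ion is Fe²⁺.

2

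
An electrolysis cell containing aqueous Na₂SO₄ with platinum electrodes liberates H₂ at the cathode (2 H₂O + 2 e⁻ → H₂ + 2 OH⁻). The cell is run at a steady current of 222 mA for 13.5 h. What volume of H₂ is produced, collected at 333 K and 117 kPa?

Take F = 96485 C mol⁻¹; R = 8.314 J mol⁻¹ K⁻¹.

1.32 L

Q = I·t = 0.2220 A × 48600 s = 10790 C.
n(e⁻) = Q/F = 10790 / 96485 = 0.1118 mol.
2 electrons are transferred per H₂ molecule, so n(H₂) = 0.1118 / 2 = 0.05591 mol.
V = nRT/P = (0.05591 × 8.314 × 333) / (117 × 10³ Pa) = 0.00132 m³ = 1.32 L.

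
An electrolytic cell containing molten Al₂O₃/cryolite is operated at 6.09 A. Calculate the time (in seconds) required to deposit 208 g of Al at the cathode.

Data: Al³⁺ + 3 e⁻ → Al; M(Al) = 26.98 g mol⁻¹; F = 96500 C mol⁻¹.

n(Al) = m/M = 208 / 26.98 = 7.709 mol.
Each Al atom requires 3 electrons, so n(e⁻) = 3 × 7.709 = 23.13 mol.
Q = n(e⁻)·F = 23.13 × 96500 = 2232000 C.
t = Q/I = 2232000 / 6.090 A = 366500 s.

3.66 × 10⁵ s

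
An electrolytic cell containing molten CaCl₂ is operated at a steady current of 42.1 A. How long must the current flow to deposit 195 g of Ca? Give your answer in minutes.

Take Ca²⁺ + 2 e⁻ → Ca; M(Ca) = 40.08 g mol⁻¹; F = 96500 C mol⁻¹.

n(Ca) = m/M = 195 / 40.08 = 4.865 mol.
Each Ca atom requires 2 electrons, so n(e⁻) = 2 × 4.865 = 9.731 mol.
Q = n(e⁻)·F = 9.731 × 96500 = 939000 C.
t = Q/I = 939000 / 42.10 A = 22300 s = 372 min.

372 min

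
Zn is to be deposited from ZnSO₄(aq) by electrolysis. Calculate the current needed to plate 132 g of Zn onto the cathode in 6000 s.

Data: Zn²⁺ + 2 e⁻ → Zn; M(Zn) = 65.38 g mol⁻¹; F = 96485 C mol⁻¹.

n(Zn) = 132 / 65.38 = 2.019 mol.
n(e⁻) = 2 × 2.019 = 4.038 mol.
Q = n(e⁻)·F = 4.038 × 96485 = 389600 C.
I = Q/t = 389600 / 6000.0 s = 64.9 A.

64.9 A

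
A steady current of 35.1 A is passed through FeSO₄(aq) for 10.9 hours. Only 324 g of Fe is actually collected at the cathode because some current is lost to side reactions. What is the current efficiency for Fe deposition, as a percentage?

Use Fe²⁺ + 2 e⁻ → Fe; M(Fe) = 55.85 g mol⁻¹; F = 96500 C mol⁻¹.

81.3 %

Q = I·t = 35.10 × 39240 = 1377000 C; n(e⁻) = 1377000/96500 = 14.27 mol.
Theoretical n(Fe) = n(e⁻)/2 = 7.136 mol, i.e. m_theo = 7.136 × 55.85 = 398.6 g.
Efficiency = m_actual / m_theo = 324 / 398.6 = 81.3 %.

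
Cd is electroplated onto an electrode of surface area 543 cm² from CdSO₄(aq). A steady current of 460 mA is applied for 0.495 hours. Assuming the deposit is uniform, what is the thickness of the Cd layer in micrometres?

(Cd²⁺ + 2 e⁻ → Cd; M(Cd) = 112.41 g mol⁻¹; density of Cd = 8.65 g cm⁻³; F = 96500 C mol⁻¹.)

1.02 μm

Q = I·t = 0.4600 × 1782.0 = 819.7 C; n(e⁻) = 0.008495 mol.
n(Cd) = n(e⁻)/2 = 0.004247 mol, so m = 0.004247 × 112.41 = 0.4774 g.
Volume = m/ρ = 0.4774 / 8.65 = 0.05519 cm³.
Thickness = V/A = 0.05519 / 543 = 1.02 × 10⁻⁴ cm = 1.02 μm.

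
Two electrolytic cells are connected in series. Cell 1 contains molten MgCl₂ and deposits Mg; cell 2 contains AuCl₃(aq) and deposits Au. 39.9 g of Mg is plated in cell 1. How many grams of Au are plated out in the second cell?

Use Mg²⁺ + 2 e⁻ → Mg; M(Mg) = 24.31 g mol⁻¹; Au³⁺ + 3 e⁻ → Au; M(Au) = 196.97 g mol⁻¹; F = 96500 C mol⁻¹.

n(Mg) = 39.9 / 24.31 = 1.641 mol.
Since Mg²⁺ + 2 e⁻ → Mg, n(e⁻) passed = 2 × 1.641 = 3.283 mol.
Cells in series carry the same charge, so the same 3.283 mol of electrons passes through cell 2.
Au³⁺ + 3 e⁻ → Au, so n(Au) = 3.283 / 3 = 1.094 mol.
m(Au) = 1.094 × 196.97 = 216 g.

216 g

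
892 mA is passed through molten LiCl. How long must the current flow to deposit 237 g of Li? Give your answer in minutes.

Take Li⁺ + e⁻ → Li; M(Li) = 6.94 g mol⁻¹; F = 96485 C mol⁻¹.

61600 min

n(Li) = m/M = 237 / 6.94 = 34.15 mol.
Each Li atom requires 1 electron, so n(e⁻) = 1 × 34.15 = 34.15 mol.
Q = n(e⁻)·F = 34.15 × 96485 = 3295000 C.
t = Q/I = 3295000 / 0.8920 A = 3694000 s = 61600 min.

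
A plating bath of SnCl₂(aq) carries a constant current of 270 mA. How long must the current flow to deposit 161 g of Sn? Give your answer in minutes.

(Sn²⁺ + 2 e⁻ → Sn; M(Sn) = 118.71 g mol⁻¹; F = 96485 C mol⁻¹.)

16200 min

n(Sn) = m/M = 161 / 118.71 = 1.356 mol.
Each Sn atom requires 2 electrons, so n(e⁻) = 2 × 1.356 = 2.712 mol.
Q = n(e⁻)·F = 2.712 × 96485 = 261700 C.
t = Q/I = 261700 / 0.2700 A = 969300 s = 16200 min.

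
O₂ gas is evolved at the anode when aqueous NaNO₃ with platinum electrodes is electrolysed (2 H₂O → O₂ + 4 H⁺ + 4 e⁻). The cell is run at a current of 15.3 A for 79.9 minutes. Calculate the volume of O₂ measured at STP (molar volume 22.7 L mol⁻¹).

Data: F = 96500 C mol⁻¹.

4.31 L

Q = I·t = 15.30 A × 4794.0 s = 73350 C.
n(e⁻) = Q/F = 73350 / 96500 = 0.7601 mol.
4 electrons are transferred per O₂ molecule, so n(O₂) = 0.7601 / 4 = 0.1900 mol.
V = n × V_m = 0.1900 × 22.7 = 4.31 L.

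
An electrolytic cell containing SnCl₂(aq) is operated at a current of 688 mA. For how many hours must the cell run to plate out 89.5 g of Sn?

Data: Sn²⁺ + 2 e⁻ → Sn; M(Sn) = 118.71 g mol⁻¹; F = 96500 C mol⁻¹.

n(Sn) = m/M = 89.5 / 118.71 = 0.7539 mol.
Each Sn atom requires 2 electrons, so n(e⁻) = 2 × 0.7539 = 1.508 mol.
Q = n(e⁻)·F = 1.508 × 96500 = 145500 C.
t = Q/I = 145500 / 0.6880 A = 211500 s = 58.7 h.

58.7 h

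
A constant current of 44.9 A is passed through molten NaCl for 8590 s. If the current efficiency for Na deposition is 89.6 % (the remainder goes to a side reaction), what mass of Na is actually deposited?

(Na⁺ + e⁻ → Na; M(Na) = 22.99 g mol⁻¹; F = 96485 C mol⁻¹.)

Q = I·t = 44.90 × 8590.0 = 385700 C.
n(e⁻) = 385700/96485 = 3.997 mol; theoretically n(Na) = 3.997/1 = 3.997 mol, m_theo = 91.90 g.
At 89.6 % efficiency, m_actual = 0.896 × 91.90 = 82.3 g.

82.3 g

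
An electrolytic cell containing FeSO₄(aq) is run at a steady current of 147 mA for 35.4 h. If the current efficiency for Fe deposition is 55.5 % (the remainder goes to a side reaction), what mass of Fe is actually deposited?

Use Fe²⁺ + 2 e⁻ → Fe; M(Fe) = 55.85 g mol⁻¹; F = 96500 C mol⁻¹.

3.01 g

Q = I·t = 0.1470 × 127440 = 18730 C.
n(e⁻) = 18730/96500 = 0.1941 mol; theoretically n(Fe) = 0.1941/2 = 0.09707 mol, m_theo = 5.421 g.
At 55.5 % efficiency, m_actual = 0.555 × 5.421 = 3.01 g.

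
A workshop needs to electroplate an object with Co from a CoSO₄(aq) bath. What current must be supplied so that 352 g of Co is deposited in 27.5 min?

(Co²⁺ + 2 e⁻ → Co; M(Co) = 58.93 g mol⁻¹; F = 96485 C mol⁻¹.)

n(Co) = 352 / 58.93 = 5.973 mol.
n(e⁻) = 2 × 5.973 = 11.95 mol.
Q = n(e⁻)·F = 11.95 × 96485 = 1153000 C.
I = Q/t = 1153000 / 1650.0 s = 699 A.

699 A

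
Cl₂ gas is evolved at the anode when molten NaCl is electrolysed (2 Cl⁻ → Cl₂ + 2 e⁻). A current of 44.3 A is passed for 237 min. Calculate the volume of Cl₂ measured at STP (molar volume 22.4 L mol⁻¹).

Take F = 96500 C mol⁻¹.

73.1 L

Q = I·t = 44.30 A × 14220 s = 629900 C.
n(e⁻) = Q/F = 629900 / 96500 = 6.528 mol.
2 electrons are transferred per Cl₂ molecule, so n(Cl₂) = 6.528 / 2 = 3.264 mol.
V = n × V_m = 3.264 × 22.4 = 73.1 L.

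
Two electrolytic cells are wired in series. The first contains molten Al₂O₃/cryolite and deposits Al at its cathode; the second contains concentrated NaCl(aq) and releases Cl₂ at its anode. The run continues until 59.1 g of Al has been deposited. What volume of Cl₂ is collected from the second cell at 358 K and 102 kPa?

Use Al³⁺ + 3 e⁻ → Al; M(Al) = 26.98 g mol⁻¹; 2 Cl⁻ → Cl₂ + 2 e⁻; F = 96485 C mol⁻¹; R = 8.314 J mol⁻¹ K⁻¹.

95.9 L

n(Al) = 59.1 / 26.98 = 2.191 mol, so n(e⁻) = 3 × 2.191 = 6.572 mol.
The cells are in series, so the same 6.572 mol of electrons passes through the second cell.
2 Cl⁻ → Cl₂ + 2 e⁻ — 2 mol e⁻ per mol Cl₂, so n(Cl₂) = 6.572/2 = 3.286 mol.
V = nRT/P = (3.286 × 8.314 × 358) / (102 × 10³) = 0.0959 m³ = 95.9 L.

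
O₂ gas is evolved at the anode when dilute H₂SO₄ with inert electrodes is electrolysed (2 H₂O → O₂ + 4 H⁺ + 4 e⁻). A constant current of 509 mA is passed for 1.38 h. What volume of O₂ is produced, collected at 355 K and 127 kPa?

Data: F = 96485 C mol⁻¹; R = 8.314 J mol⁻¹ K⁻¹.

0.152 L

Q = I·t = 0.5090 A × 4968.0 s = 2529 C.
n(e⁻) = Q/F = 2529 / 96485 = 0.02621 mol.
4 electrons are transferred per O₂ molecule, so n(O₂) = 0.02621 / 4 = 0.006552 mol.
V = nRT/P = (0.006552 × 8.314 × 355) / (127 × 10³ Pa) = 1.52 × 10⁻⁴ m³ = 0.152 L.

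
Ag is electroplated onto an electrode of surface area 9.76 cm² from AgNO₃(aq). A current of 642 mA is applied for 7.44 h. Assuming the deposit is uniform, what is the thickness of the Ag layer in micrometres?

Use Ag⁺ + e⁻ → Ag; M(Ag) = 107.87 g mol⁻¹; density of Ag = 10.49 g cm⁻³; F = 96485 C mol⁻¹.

Q = I·t = 0.6420 × 26784 = 17200 C; n(e⁻) = 0.1782 mol.
n(Ag) = n(e⁻)/1 = 0.1782 mol, so m = 0.1782 × 107.87 = 19.22 g.
Volume = m/ρ = 19.22 / 10.49 = 1.833 cm³.
Thickness = V/A = 1.833 / 9.76 = 0.188 cm = 1880 μm.

1880 μm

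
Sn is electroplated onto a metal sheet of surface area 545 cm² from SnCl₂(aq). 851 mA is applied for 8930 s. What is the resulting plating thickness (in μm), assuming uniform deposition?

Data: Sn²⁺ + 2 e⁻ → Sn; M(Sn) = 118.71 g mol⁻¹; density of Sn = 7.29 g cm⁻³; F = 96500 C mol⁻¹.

Q = I·t = 0.8510 × 8930.0 = 7599 C; n(e⁻) = 0.07875 mol.
n(Sn) = n(e⁻)/2 = 0.03938 mol, so m = 0.03938 × 118.71 = 4.674 g.
Volume = m/ρ = 4.674 / 7.29 = 0.6412 cm³.
Thickness = V/A = 0.6412 / 545 = 0.00118 cm = 11.8 μm.

11.8 μm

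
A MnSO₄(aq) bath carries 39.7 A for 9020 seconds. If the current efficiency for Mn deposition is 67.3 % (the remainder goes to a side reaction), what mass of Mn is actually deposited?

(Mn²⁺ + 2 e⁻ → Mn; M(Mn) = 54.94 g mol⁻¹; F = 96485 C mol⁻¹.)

Q = I·t = 39.70 × 9020.0 = 358100 C.
n(e⁻) = 358100/96485 = 3.711 mol; theoretically n(Mn) = 3.711/2 = 1.856 mol, m_theo = 102.0 g.
At 67.3 % efficiency, m_actual = 0.673 × 102.0 = 68.6 g.

68.6 g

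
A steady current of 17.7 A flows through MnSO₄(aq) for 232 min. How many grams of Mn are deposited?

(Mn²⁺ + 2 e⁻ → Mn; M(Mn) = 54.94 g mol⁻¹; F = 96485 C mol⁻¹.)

Q = I·t = 17.70 A × 13920 s = 246400 C.
n(e⁻) = Q/F = 246400 / 96485 = 2.554 mol.
Mn²⁺ + 2 e⁻ → Mn, so n(Mn) = n(e⁻)/2 = 1.277 mol.
m = n·M = 1.277 × 54.94 = 70.1 g.

70.1 g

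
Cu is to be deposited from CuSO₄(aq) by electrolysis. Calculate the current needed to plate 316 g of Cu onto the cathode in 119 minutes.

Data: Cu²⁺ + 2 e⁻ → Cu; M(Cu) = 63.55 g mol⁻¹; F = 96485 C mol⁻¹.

n(Cu) = 316 / 63.55 = 4.972 mol.
n(e⁻) = 2 × 4.972 = 9.945 mol.
Q = n(e⁻)·F = 9.945 × 96485 = 959500 C.
I = Q/t = 959500 / 7140.0 s = 134 A.

134 A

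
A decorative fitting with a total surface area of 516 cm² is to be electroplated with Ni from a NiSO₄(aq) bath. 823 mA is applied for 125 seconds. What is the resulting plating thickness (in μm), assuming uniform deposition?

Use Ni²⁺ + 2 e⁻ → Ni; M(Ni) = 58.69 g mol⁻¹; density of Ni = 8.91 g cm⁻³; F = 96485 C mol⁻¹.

Q = I·t = 0.8230 × 125.00 = 102.9 C; n(e⁻) = 0.001066 mol.
n(Ni) = n(e⁻)/2 = 0.0005331 mol, so m = 0.0005331 × 58.69 = 0.03129 g.
Volume = m/ρ = 0.03129 / 8.91 = 0.003512 cm³.
Thickness = V/A = 0.003512 / 516 = 6.81 × 10⁻⁶ cm = 0.0681 μm.

0.0681 μm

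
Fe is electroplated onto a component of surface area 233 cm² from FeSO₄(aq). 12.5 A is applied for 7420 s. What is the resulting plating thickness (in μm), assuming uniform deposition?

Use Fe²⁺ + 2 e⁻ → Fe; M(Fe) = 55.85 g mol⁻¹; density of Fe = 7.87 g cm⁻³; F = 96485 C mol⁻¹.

146 μm

Q = I·t = 12.50 × 7420.0 = 92750 C; n(e⁻) = 0.9613 mol.
n(Fe) = n(e⁻)/2 = 0.4806 mol, so m = 0.4806 × 55.85 = 26.84 g.
Volume = m/ρ = 26.84 / 7.87 = 3.411 cm³.
Thickness = V/A = 3.411 / 233 = 0.0146 cm = 146 μm.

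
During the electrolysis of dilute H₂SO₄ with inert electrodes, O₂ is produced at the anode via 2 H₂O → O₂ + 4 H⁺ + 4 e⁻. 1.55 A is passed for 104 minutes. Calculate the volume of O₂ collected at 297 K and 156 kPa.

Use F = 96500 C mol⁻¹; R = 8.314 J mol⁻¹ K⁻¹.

0.397 L

Q = I·t = 1.550 A × 6240.0 s = 9672 C.
n(e⁻) = Q/F = 9672 / 96500 = 0.1002 mol.
4 electrons are transferred per O₂ molecule, so n(O₂) = 0.1002 / 4 = 0.02506 mol.
V = nRT/P = (0.02506 × 8.314 × 297) / (156 × 10³ Pa) = 3.97 × 10⁻⁴ m³ = 0.397 L.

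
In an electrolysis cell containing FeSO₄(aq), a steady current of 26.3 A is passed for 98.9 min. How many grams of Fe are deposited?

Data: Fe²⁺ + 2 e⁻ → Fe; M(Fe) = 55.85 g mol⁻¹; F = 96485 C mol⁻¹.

45.2 g

Q = I·t = 26.30 A × 5934.0 s = 156100 C.
n(e⁻) = Q/F = 156100 / 96485 = 1.617 mol.
Fe²⁺ + 2 e⁻ → Fe, so n(Fe) = n(e⁻)/2 = 0.8087 mol.
m = n·M = 0.8087 × 55.85 = 45.2 g.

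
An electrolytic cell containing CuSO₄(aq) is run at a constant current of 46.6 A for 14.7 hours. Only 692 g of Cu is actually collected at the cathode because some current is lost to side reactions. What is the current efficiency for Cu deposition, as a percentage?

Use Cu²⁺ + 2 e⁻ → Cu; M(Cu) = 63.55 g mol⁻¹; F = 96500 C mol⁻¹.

Q = I·t = 46.60 × 52920 = 2466000 C; n(e⁻) = 2466000/96500 = 25.56 mol.
Theoretical n(Cu) = n(e⁻)/2 = 12.78 mol, i.e. m_theo = 12.78 × 63.55 = 812.0 g.
Efficiency = m_actual / m_theo = 692 / 812.0 = 85.2 %.

85.2 %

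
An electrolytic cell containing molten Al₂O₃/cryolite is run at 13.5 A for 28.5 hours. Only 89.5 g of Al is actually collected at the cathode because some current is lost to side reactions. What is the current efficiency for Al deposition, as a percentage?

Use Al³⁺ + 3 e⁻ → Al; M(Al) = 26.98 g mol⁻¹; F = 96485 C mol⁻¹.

69.3 %

Q = I·t = 13.50 × 102600 = 1385000 C; n(e⁻) = 1385000/96485 = 14.36 mol.
Theoretical n(Al) = n(e⁻)/3 = 4.785 mol, i.e. m_theo = 4.785 × 26.98 = 129.1 g.
Efficiency = m_actual / m_theo = 89.5 / 129.1 = 69.3 %.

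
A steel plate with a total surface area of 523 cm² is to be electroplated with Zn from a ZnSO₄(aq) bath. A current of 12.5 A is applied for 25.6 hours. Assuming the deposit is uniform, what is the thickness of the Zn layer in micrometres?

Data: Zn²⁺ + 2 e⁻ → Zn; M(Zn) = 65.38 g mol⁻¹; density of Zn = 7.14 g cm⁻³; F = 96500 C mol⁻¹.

1050 μm

Q = I·t = 12.50 × 92160 = 1152000 C; n(e⁻) = 11.94 mol.
n(Zn) = n(e⁻)/2 = 5.969 mol, so m = 5.969 × 65.38 = 390.2 g.
Volume = m/ρ = 390.2 / 7.14 = 54.66 cm³.
Thickness = V/A = 54.66 / 523 = 0.105 cm = 1050 μm.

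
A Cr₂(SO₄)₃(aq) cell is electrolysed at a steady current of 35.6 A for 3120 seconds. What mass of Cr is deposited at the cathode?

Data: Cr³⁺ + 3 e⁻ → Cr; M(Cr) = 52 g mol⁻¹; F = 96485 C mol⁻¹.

20.0 g

Q = I·t = 35.60 A × 3120.0 s = 111100 C.
n(e⁻) = Q/F = 111100 / 96485 = 1.151 mol.
Cr³⁺ + 3 e⁻ → Cr, so n(Cr) = n(e⁻)/3 = 0.3837 mol.
m = n·M = 0.3837 × 52 = 20.0 g.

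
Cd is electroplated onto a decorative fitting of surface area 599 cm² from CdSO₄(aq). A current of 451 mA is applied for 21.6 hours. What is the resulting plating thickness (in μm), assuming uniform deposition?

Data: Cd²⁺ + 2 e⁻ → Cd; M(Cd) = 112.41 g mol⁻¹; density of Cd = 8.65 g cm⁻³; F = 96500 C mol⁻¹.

Q = I·t = 0.4510 × 77760 = 35070 C; n(e⁻) = 0.3634 mol.
n(Cd) = n(e⁻)/2 = 0.1817 mol, so m = 0.1817 × 112.41 = 20.43 g.
Volume = m/ρ = 20.43 / 8.65 = 2.361 cm³.
Thickness = V/A = 2.361 / 599 = 0.00394 cm = 39.4 μm.

39.4 μm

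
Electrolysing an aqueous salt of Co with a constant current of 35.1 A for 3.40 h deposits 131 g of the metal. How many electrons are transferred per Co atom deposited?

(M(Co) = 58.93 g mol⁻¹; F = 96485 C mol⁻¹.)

Q = I·t = 35.10 A × 12240 s = 429600 C, so n(e⁻) = 429600/96485 = 4.453 mol.
n(Co) deposited = 131 / 58.93 = 2.223 mol.
Electrons per atom = n(e⁻)/n(Co) = 4.453 / 2.223 = 2.00 ≈ 2, so the ion is Co²⁺.

2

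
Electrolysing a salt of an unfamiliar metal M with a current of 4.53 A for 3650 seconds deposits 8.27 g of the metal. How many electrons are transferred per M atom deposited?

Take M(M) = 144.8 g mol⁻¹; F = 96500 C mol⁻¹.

Q = I·t = 4.530 A × 3650.0 s = 16530 C, so n(e⁻) = 16530/96500 = 0.1713 mol.
n(M) deposited = 8.27 / 144.8 = 0.05711 mol.
Electrons per atom = n(e⁻)/n(M) = 0.1713 / 0.05711 = 3.00 ≈ 3, so the ion is M³⁺.

3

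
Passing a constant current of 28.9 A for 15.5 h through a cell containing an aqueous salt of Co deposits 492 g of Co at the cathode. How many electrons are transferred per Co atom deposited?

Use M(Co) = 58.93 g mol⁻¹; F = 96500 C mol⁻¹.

Q = I·t = 28.90 A × 55800 s = 1613000 C, so n(e⁻) = 1613000/96500 = 16.71 mol.
n(Co) deposited = 492 / 58.93 = 8.349 mol.
Electrons per atom = n(e⁻)/n(Co) = 16.71 / 8.349 = 2.00 ≈ 2, so the ion is Co²⁺.

2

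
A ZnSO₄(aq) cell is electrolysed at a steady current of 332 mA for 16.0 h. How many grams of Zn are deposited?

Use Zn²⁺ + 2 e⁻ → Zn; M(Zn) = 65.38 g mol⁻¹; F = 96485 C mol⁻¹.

6.48 g

Q = I·t = 0.3320 A × 57600 s = 19120 C.
n(e⁻) = Q/F = 19120 / 96485 = 0.1982 mol.
Zn²⁺ + 2 e⁻ → Zn, so n(Zn) = n(e⁻)/2 = 0.09910 mol.
m = n·M = 0.09910 × 65.38 = 6.48 g.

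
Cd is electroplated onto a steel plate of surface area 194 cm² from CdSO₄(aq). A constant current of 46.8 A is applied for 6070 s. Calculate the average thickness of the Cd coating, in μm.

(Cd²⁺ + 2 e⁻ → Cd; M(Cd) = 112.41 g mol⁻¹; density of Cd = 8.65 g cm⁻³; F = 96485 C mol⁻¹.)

986 μm

Q = I·t = 46.80 × 6070.0 = 284100 C; n(e⁻) = 2.944 mol.
n(Cd) = n(e⁻)/2 = 1.472 mol, so m = 1.472 × 112.41 = 165.5 g.
Volume = m/ρ = 165.5 / 8.65 = 19.13 cm³.
Thickness = V/A = 19.13 / 194 = 0.0986 cm = 986 μm.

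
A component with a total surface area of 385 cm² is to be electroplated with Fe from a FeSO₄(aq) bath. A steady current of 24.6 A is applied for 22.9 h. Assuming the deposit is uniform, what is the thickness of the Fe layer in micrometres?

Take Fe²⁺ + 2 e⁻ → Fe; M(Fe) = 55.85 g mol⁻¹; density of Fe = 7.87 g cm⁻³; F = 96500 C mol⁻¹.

1940 μm

Q = I·t = 24.60 × 82440 = 2028000 C; n(e⁻) = 21.02 mol.
n(Fe) = n(e⁻)/2 = 10.51 mol, so m = 10.51 × 55.85 = 586.9 g.
Volume = m/ρ = 586.9 / 7.87 = 74.57 cm³.
Thickness = V/A = 74.57 / 385 = 0.194 cm = 1940 μm.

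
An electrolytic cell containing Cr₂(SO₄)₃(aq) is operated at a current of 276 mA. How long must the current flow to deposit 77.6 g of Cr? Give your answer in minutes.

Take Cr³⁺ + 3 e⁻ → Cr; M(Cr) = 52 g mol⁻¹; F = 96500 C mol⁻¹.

n(Cr) = m/M = 77.6 / 52 = 1.492 mol.
Each Cr atom requires 3 electrons, so n(e⁻) = 3 × 1.492 = 4.477 mol.
Q = n(e⁻)·F = 4.477 × 96500 = 432000 C.
t = Q/I = 432000 / 0.2760 A = 1565000 s = 26100 min.

26100 min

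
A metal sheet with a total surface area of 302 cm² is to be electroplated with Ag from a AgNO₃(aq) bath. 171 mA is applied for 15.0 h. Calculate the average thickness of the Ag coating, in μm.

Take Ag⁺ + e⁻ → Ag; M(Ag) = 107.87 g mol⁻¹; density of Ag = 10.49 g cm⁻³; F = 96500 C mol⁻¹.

Q = I·t = 0.1710 × 54000 = 9234 C; n(e⁻) = 0.09569 mol.
n(Ag) = n(e⁻)/1 = 0.09569 mol, so m = 0.09569 × 107.87 = 10.32 g.
Volume = m/ρ = 10.32 / 10.49 = 0.9840 cm³.
Thickness = V/A = 0.9840 / 302 = 0.00326 cm = 32.6 μm.

32.6 μm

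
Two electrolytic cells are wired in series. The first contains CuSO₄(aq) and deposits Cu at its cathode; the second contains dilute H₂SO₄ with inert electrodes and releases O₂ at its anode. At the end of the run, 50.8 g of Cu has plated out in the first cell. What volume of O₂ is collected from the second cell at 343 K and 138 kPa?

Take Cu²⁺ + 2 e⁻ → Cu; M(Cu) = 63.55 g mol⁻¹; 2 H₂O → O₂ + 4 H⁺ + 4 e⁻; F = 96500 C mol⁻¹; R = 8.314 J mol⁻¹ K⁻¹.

8.26 L

n(Cu) = 50.8 / 63.55 = 0.7994 mol, so n(e⁻) = 2 × 0.7994 = 1.599 mol.
The cells are in series, so the same 1.599 mol of electrons passes through the second cell.
2 H₂O → O₂ + 4 H⁺ + 4 e⁻ — 4 mol e⁻ per mol O₂, so n(O₂) = 1.599/4 = 0.3997 mol.
V = nRT/P = (0.3997 × 8.314 × 343) / (138 × 10³) = 0.00826 m³ = 8.26 L.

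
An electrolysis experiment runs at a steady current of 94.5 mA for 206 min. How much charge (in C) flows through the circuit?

Q = I·t = 0.09450 A × 12360 s = 1170 C.

1170 C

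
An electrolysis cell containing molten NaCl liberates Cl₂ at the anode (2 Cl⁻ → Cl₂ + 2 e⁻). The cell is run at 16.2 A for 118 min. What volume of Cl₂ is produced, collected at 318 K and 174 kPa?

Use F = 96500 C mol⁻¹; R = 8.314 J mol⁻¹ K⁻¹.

9.03 L

Q = I·t = 16.20 A × 7080.0 s = 114700 C.
n(e⁻) = Q/F = 114700 / 96500 = 1.189 mol.
2 electrons are transferred per Cl₂ molecule, so n(Cl₂) = 1.189 / 2 = 0.5943 mol.
V = nRT/P = (0.5943 × 8.314 × 318) / (174 × 10³ Pa) = 0.00903 m³ = 9.03 L.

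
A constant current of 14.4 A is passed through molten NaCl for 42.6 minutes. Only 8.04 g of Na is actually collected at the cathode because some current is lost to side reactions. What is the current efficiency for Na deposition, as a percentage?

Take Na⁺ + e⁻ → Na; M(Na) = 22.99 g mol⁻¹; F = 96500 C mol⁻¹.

91.7 %

Q = I·t = 14.40 × 2556.0 = 36810 C; n(e⁻) = 36810/96500 = 0.3814 mol.
Theoretical n(Na) = n(e⁻)/1 = 0.3814 mol, i.e. m_theo = 0.3814 × 22.99 = 8.769 g.
Efficiency = m_actual / m_theo = 8.04 / 8.769 = 91.7 %.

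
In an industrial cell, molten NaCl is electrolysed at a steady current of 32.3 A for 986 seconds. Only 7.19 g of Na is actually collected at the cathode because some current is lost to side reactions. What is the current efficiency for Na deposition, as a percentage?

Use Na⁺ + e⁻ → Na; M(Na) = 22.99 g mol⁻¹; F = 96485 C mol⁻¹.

Q = I·t = 32.30 × 986.00 = 31850 C; n(e⁻) = 31850/96485 = 0.3301 mol.
Theoretical n(Na) = n(e⁻)/1 = 0.3301 mol, i.e. m_theo = 0.3301 × 22.99 = 7.589 g.
Efficiency = m_actual / m_theo = 7.19 / 7.589 = 94.7 %.

94.7 %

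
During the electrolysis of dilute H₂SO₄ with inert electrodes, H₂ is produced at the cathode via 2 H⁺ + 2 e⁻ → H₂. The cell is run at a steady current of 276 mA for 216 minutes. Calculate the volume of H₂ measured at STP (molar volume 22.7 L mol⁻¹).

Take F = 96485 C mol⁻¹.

Q = I·t = 0.2760 A × 12960 s = 3577 C.
n(e⁻) = Q/F = 3577 / 96485 = 0.03707 mol.
2 electrons are transferred per H₂ molecule, so n(H₂) = 0.03707 / 2 = 0.01854 mol.
V = n × V_m = 0.01854 × 22.7 = 0.421 L.

0.421 L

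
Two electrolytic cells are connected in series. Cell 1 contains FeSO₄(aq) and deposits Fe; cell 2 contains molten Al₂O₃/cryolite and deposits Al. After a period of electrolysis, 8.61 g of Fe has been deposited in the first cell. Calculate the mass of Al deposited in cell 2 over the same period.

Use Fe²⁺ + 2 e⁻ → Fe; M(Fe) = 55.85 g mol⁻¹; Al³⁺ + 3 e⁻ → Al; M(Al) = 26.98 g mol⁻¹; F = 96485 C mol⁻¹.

n(Fe) = 8.61 / 55.85 = 0.1542 mol.
Since Fe²⁺ + 2 e⁻ → Fe, n(e⁻) passed = 2 × 0.1542 = 0.3083 mol.
Cells in series carry the same charge, so the same 0.3083 mol of electrons passes through cell 2.
Al³⁺ + 3 e⁻ → Al, so n(Al) = 0.3083 / 3 = 0.1028 mol.
m(Al) = 0.1028 × 26.98 = 2.77 g.

2.77 g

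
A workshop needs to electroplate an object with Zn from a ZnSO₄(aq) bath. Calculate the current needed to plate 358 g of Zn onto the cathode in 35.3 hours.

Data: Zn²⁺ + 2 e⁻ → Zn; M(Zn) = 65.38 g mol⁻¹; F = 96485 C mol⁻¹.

8.31 A

n(Zn) = 358 / 65.38 = 5.476 mol.
n(e⁻) = 2 × 5.476 = 10.95 mol.
Q = n(e⁻)·F = 10.95 × 96485 = 1057000 C.
I = Q/t = 1057000 / 127080 s = 8.31 A.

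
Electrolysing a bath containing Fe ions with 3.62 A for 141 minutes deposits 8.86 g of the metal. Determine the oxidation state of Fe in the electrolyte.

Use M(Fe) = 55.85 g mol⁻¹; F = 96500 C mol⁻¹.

Q = I·t = 3.620 A × 8460.0 s = 30630 C, so n(e⁻) = 30630/96500 = 0.3174 mol.
n(Fe) deposited = 8.86 / 55.85 = 0.1586 mol.
Electrons per atom = n(e⁻)/n(Fe) = 0.3174 / 0.1586 = 2.00 ≈ 2, so the ion is Fe²⁺.

+2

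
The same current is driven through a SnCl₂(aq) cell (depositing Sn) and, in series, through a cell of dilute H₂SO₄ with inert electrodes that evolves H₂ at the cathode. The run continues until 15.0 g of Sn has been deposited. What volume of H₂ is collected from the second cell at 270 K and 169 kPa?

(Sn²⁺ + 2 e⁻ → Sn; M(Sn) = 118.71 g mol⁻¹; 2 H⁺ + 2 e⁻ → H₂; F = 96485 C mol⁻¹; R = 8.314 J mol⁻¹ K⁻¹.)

n(Sn) = 15.0 / 118.71 = 0.1264 mol, so n(e⁻) = 2 × 0.1264 = 0.2527 mol.
The cells are in series, so the same 0.2527 mol of electrons passes through the second cell.
2 H⁺ + 2 e⁻ → H₂ — 2 mol e⁻ per mol H₂, so n(H₂) = 0.2527/2 = 0.1264 mol.
V = nRT/P = (0.1264 × 8.314 × 270) / (169 × 10³) = 0.00168 m³ = 1.68 L.

1.68 L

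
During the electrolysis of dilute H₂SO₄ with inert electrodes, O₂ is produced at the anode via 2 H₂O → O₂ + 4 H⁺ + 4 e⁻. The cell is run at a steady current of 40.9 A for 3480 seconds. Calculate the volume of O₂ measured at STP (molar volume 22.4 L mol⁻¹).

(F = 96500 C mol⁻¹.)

8.26 L

Q = I·t = 40.90 A × 3480.0 s = 142300 C.
n(e⁻) = Q/F = 142300 / 96500 = 1.475 mol.
4 electrons are transferred per O₂ molecule, so n(O₂) = 1.475 / 4 = 0.3687 mol.
V = n × V_m = 0.3687 × 22.4 = 8.26 L.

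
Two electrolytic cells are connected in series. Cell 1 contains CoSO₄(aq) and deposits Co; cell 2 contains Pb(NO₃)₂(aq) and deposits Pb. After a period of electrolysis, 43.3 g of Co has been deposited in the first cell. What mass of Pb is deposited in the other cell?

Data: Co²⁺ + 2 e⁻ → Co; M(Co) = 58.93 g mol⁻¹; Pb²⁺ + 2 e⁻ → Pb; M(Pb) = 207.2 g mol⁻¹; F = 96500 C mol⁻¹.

152 g

n(Co) = 43.3 / 58.93 = 0.7348 mol.
Since Co²⁺ + 2 e⁻ → Co, n(e⁻) passed = 2 × 0.7348 = 1.470 mol.
Cells in series carry the same charge, so the same 1.470 mol of electrons passes through cell 2.
Pb²⁺ + 2 e⁻ → Pb, so n(Pb) = 1.470 / 2 = 0.7348 mol.
m(Pb) = 0.7348 × 207.2 = 152 g.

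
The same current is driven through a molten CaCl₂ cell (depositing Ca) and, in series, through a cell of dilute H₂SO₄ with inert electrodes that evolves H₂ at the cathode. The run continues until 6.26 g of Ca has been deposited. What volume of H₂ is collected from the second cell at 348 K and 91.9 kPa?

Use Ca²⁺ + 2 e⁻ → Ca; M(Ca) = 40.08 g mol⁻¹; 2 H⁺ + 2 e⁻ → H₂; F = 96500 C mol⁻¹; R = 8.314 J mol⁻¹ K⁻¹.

n(Ca) = 6.26 / 40.08 = 0.1562 mol, so n(e⁻) = 2 × 0.1562 = 0.3124 mol.
The cells are in series, so the same 0.3124 mol of electrons passes through the second cell.
2 H⁺ + 2 e⁻ → H₂ — 2 mol e⁻ per mol H₂, so n(H₂) = 0.3124/2 = 0.1562 mol.
V = nRT/P = (0.1562 × 8.314 × 348) / (91.9 × 10³) = 0.00492 m³ = 4.92 L.

4.92 L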